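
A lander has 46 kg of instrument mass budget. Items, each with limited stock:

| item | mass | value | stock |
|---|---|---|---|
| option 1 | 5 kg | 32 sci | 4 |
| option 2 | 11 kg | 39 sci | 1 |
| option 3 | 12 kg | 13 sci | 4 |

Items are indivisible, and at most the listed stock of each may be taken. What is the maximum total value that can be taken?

Best selections within mass 46 and stock limits:
- 4×option 1 + 1×option 2 + 1×option 3: mass 43, value 180
- 4×option 1 + 1×option 2: mass 31, value 167
- 4×option 1 + 2×option 3: mass 44, value 154
- 3×option 1 + 1×option 2 + 1×option 3: mass 38, value 148
Best: 180 sci.

180 sci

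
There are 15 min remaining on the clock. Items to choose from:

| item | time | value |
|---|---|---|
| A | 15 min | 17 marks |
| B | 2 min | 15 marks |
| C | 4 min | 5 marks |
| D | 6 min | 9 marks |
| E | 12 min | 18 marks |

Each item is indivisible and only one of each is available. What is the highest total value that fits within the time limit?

Check high-value combinations within 15 min:
- B+E: time 2+12=14, value 15+18=33
- B+C+D: time 2+4+6=12, value 15+5+9=29
- B+D: time 2+6=8, value 15+9=24
- B+C: time 2+4=6, value 15+5=20
Best: 33 marks.

33 marks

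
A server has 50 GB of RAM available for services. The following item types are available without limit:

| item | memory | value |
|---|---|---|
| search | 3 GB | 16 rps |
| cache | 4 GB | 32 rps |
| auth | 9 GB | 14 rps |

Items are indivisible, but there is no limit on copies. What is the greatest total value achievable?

Best value-per-unit is cache at 32/4; filling with it alone gives 12×32 = 384.
Optimal mix: 2×search + 11×cache → memory 50, value 384.

384 rps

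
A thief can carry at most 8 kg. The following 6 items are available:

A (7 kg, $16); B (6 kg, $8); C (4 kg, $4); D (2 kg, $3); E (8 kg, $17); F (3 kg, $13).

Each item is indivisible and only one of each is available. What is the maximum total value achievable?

$17

Check high-value combinations within 8 kg:
- C+F: weight 4+3=7, value 4+13=17
- E: weight 8, value 17
- D+F: weight 2+3=5, value 3+13=16
- A: weight 7, value 16
Best: $17.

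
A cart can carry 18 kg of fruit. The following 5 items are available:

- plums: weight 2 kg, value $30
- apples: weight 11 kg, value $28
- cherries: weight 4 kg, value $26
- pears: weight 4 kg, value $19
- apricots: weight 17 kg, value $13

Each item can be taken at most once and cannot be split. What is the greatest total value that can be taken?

$84

Check high-value combinations within 18 kg:
- plums+apples+cherries: weight 2+11+4=17, value 30+28+26=84
- plums+apples+pears: weight 2+11+4=17, value 30+28+19=77
- plums+cherries+pears: weight 2+4+4=10, value 30+26+19=75
Best: $84.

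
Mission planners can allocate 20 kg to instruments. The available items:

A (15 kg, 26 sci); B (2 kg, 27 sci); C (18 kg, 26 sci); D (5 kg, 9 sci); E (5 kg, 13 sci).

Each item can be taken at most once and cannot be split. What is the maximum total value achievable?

Check high-value combinations within 20 kg:
- A+B: mass 15+2=17, value 26+27=53
- B+C: mass 2+18=20, value 27+26=53
- B+D+E: mass 2+5+5=12, value 27+9+13=49
- B+E: mass 2+5=7, value 27+13=40
Best: 53 sci.

53 sci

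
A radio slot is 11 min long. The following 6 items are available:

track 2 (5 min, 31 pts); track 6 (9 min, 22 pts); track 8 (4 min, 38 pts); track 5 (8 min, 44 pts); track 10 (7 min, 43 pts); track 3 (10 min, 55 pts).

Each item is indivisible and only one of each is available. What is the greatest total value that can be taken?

Check high-value combinations within 11 min:
- track 8+track 10: duration 4+7=11, value 38+43=81
- track 2+track 8: duration 5+4=9, value 31+38=69
- track 3: duration 10, value 55
- track 5: duration 8, value 44
- track 10: duration 7, value 43
Best: 81 pts.

81 pts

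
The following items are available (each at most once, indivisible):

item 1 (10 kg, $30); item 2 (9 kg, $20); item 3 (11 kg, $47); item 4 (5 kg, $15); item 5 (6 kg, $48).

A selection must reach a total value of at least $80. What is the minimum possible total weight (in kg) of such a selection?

17

Subsets with value ≥ 80, sorted by total weight:
- item 3+item 5: weight 17, value 95
- item 2+item 4+item 5: weight 20, value 83
- item 1+item 4+item 5: weight 21, value 93
Minimum weight: 17 kg.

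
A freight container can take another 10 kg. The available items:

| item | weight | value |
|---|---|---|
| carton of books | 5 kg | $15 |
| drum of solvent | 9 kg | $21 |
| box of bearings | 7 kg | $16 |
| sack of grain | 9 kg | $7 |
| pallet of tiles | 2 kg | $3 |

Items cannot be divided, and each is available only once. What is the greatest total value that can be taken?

Check high-value combinations within 10 kg:
- drum of solvent: weight 9, value 21
- box of bearings+pallet of tiles: weight 7+2=9, value 16+3=19
- carton of books+pallet of tiles: weight 5+2=7, value 15+3=18
- box of bearings: weight 7, value 16
- carton of books: weight 5, value 15
Best: $21.

$21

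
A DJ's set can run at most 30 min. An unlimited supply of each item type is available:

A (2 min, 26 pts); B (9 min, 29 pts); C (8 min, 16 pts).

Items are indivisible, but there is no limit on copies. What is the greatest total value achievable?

Best value-per-unit is A at 26/2, and filling with it alone uses duration 15×2=30. No mix of the others beats 15×26 = 390.

390 pts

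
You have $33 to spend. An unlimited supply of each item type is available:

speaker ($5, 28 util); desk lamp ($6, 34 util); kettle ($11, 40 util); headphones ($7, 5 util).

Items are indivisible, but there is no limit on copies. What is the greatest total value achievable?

186 util

Best value-per-unit is desk lamp at 34/6; filling with it alone gives 5×34 = 170.
Optimal mix: 3×speaker + 3×desk lamp → cost 33, value 186.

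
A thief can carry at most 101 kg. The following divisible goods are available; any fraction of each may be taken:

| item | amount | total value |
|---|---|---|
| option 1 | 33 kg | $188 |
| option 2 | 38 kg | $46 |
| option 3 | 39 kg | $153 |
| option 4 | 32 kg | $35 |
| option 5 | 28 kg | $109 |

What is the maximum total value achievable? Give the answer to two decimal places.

Take in order of value per unit:
- option 1 (188/33 per unit): all 33 → value 188, running total 188.00
- option 3 (153/39 per unit): all 39 → value 153, running total 341.00
- option 5 (109/28 per unit): all 28 → value 109, running total 450.00
- option 2 (46/38 per unit): 1 of 38 → value 1×46/38 = 1.2105, running total 451.21
Total 451.21.

451.21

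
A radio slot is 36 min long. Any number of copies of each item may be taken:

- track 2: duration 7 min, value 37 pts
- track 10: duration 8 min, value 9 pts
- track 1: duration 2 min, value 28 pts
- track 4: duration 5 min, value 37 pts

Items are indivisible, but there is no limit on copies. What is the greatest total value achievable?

504 pts

Best value-per-unit is track 1 at 28/2, and filling with it alone uses duration 18×2=36. No mix of the others beats 18×28 = 504.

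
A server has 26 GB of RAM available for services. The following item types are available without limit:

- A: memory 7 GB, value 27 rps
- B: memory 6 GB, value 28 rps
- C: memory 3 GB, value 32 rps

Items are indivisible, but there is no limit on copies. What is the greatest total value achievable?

256 rps

Best value-per-unit is C at 32/3, and filling with it alone uses memory 8×3=24. No mix of the others beats 8×32 = 256.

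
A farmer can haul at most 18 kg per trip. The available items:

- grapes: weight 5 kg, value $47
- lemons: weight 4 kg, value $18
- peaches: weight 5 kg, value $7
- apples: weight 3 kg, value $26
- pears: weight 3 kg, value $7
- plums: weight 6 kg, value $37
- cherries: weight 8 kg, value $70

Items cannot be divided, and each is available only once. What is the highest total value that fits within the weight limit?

This is a 0/1 knapsack; check combinations near the capacity.
- grapes+apples+cherries: weight 5+3+8=16, value 47+26+70=143
- grapes+lemons+cherries: weight 5+4+8=17, value 47+18+70=135
- apples+plums+cherries: weight 3+6+8=17, value 26+37+70=133
- grapes+lemons+apples+plums: weight 5+4+3+6=18, value 47+18+26+37=128
Best: $143.

$143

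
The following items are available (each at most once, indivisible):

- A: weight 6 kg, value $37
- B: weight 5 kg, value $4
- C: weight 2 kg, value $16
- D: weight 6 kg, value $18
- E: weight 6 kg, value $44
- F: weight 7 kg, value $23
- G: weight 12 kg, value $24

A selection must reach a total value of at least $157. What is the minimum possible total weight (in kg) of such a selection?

39

Subsets with value ≥ 157, sorted by total weight:
- A+C+D+E+F+G: weight 39, value 162
- A+B+C+D+E+F+G: weight 44, value 166
Minimum weight: 39 kg.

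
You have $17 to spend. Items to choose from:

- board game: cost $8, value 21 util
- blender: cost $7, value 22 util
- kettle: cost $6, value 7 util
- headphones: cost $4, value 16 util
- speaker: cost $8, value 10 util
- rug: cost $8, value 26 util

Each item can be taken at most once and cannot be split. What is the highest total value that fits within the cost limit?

Check high-value combinations within $17:
- blender+rug: cost 7+8=15, value 22+26=48
- board game+rug: cost 8+8=16, value 21+26=47
- blender+kettle+headphones: cost 7+6+4=17, value 22+7+16=45
- board game+blender: cost 8+7=15, value 21+22=43
Best: 48 util.

48 util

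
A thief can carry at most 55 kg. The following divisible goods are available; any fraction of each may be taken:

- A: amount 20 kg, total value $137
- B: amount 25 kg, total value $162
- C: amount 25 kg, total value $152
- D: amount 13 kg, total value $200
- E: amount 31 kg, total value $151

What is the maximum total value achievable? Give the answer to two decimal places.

479.56

Take in order of value per unit:
- D (200/13 per unit): all 13 → value 200, running total 200.00
- A (137/20 per unit): all 20 → value 137, running total 337.00
- B (162/25 per unit): 22 of 25 → value 22×162/25 = 142.5600, running total 479.56
Total 479.56.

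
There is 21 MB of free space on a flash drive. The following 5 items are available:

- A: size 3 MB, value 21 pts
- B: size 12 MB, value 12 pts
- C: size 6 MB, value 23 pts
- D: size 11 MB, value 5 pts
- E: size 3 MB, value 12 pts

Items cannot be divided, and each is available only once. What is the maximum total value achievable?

Check high-value combinations within 21 MB:
- A+C+E: size 3+6+3=12, value 21+23+12=56
- A+B+C: size 3+12+6=21, value 21+12+23=56
- A+C+D: size 3+6+11=20, value 21+23+5=49
- B+C+E: size 12+6+3=21, value 12+23+12=47
Best: 56 pts.

56 pts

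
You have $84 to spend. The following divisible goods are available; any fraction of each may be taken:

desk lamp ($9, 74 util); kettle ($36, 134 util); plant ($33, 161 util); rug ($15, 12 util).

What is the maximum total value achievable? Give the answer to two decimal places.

Take in order of value per unit:
- desk lamp (74/9 per unit): all 9 → value 74, running total 74.00
- plant (161/33 per unit): all 33 → value 161, running total 235.00
- kettle (134/36 per unit): all 36 → value 134, running total 369.00
- rug (12/15 per unit): 6 of 15 → value 6×12/15 = 4.8000, running total 373.80
Total 373.80.

373.80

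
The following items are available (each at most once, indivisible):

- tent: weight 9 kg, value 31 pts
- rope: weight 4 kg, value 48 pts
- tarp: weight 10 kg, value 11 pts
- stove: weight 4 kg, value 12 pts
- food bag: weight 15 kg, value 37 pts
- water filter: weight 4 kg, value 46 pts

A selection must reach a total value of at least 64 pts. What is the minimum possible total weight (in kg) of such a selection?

Subsets with value ≥ 64, sorted by total weight:
- rope+water filter: weight 8, value 94
- rope+stove+water filter: weight 12, value 106
Minimum weight: 8 kg.

8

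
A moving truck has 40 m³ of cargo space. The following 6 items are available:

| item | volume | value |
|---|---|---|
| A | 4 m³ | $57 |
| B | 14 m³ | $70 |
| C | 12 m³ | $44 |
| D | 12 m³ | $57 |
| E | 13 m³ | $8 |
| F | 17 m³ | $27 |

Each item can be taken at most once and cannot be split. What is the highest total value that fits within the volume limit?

$184

This is a 0/1 knapsack; check combinations near the capacity.
- A+B+D: volume 4+14+12=30, value 57+70+57=184
- A+B+C: volume 4+14+12=30, value 57+70+44=171
- B+C+D: volume 14+12+12=38, value 70+44+57=171
- A+C+D: volume 4+12+12=28, value 57+44+57=158
- A+B+F: volume 4+14+17=35, value 57+70+27=154
Best: $184.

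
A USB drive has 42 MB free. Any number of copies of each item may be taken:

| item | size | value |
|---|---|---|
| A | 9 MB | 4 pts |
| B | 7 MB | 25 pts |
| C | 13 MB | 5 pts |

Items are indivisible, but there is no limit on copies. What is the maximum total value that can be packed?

Best value-per-unit is B at 25/7, and filling with it alone uses size 6×7=42. No mix of the others beats 6×25 = 150.

150 pts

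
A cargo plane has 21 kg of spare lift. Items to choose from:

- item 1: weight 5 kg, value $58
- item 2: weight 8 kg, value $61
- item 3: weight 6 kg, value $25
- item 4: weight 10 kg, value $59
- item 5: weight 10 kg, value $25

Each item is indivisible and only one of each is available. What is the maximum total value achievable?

$144

Check high-value combinations within 21 kg:
- item 1+item 2+item 3: weight 5+8+6=19, value 58+61+25=144
- item 1+item 3+item 4: weight 5+6+10=21, value 58+25+59=142
- item 2+item 4: weight 8+10=18, value 61+59=120
- item 1+item 2: weight 5+8=13, value 58+61=119
Best: $144.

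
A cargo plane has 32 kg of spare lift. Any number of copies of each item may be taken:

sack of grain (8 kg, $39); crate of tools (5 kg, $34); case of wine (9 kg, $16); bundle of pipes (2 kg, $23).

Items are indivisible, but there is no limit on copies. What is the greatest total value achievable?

$368

Best value-per-unit is bundle of pipes at 23/2, and filling with it alone uses weight 16×2=32. No mix of the others beats 16×23 = 368.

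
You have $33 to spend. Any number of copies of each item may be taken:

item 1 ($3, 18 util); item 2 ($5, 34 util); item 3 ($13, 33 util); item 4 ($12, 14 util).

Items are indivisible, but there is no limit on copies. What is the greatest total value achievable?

222 util

Best value-per-unit is item 2 at 34/5; filling with it alone gives 6×34 = 204.
Optimal mix: 1×item 1 + 6×item 2 → cost 33, value 222.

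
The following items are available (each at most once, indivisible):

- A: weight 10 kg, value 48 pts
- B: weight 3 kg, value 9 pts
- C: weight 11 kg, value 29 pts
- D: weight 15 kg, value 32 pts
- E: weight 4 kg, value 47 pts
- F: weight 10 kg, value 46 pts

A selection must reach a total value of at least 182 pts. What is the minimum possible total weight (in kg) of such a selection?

Subsets with value ≥ 182, sorted by total weight:
- A+B+D+E+F: weight 42, value 182
- A+C+D+E+F: weight 50, value 202
Minimum weight: 42 kg.

42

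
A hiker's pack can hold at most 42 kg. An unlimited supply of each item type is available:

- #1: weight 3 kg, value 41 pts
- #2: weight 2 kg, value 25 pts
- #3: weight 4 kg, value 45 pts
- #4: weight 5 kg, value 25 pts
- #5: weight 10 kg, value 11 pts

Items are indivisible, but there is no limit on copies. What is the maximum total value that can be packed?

574 pts

Best value-per-unit is #1 at 41/3, and filling with it alone uses weight 14×3=42. No mix of the others beats 14×41 = 574.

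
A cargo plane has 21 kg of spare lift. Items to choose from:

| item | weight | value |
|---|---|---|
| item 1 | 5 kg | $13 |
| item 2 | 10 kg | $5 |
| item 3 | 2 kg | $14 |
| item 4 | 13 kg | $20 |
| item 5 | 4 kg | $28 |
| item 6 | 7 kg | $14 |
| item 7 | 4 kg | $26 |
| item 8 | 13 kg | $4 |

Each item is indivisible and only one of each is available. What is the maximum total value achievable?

This is a 0/1 knapsack; check combinations near the capacity.
- item 3+item 5+item 6+item 7: weight 2+4+7+4=17, value 14+28+14+26=82
- item 1+item 3+item 5+item 7: weight 5+2+4+4=15, value 13+14+28+26=81
- item 1+item 5+item 6+item 7: weight 5+4+7+4=20, value 13+28+14+26=81
- item 4+item 5+item 7: weight 13+4+4=21, value 20+28+26=74
- item 2+item 3+item 5+item 7: weight 10+2+4+4=20, value 5+14+28+26=73
Best: $82.

$82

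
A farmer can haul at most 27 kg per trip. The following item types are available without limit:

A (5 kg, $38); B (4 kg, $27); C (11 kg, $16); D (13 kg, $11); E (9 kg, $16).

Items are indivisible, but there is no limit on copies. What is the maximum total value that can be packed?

$195

Best value-per-unit is A at 38/5; filling with it alone gives 5×38 = 190.
Optimal mix: 3×A + 3×B → weight 27, value 195.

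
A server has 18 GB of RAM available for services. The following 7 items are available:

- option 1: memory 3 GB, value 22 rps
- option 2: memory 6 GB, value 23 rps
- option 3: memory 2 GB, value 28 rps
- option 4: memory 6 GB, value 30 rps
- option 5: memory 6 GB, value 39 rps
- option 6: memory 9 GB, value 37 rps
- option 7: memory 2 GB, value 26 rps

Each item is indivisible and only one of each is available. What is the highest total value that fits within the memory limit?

123 rps

Check high-value combinations within 18 GB:
- option 3+option 4+option 5+option 7: memory 2+6+6+2=16, value 28+30+39+26=123
- option 1+option 3+option 4+option 5: memory 3+2+6+6=17, value 22+28+30+39=119
- option 1+option 4+option 5+option 7: memory 3+6+6+2=17, value 22+30+39+26=117
- option 2+option 3+option 5+option 7: memory 6+2+6+2=16, value 23+28+39+26=116
Best: 123 rps.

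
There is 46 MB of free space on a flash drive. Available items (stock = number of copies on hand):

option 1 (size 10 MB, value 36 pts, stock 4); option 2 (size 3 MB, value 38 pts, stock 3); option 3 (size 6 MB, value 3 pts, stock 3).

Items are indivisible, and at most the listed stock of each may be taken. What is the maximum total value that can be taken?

Top feasible selections:
- 3×option 1 + 3×option 2 + 1×option 3: size 45, value 225
- 3×option 1 + 3×option 2: size 39, value 222
- 4×option 1 + 2×option 2: size 46, value 220
Best: 225 pts.

225 pts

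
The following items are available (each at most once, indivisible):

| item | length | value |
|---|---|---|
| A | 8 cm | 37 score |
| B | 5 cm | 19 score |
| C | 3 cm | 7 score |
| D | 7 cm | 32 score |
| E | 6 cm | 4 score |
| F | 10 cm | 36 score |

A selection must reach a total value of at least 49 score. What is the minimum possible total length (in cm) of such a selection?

12

Subsets with value ≥ 49, sorted by total length:
- B+D: length 12, value 51
- A+B: length 13, value 56
- A+D: length 15, value 69
- B+C+D: length 15, value 58
Minimum length: 12 cm.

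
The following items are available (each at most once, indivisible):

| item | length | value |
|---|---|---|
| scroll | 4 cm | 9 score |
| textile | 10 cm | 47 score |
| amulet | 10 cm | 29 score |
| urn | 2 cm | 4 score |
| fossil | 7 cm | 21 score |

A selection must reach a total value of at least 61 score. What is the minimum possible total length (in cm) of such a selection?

Subsets with value ≥ 61, sorted by total length:
- textile+fossil: length 17, value 68
- textile+urn+fossil: length 19, value 72
- textile+amulet: length 20, value 76
Minimum length: 17 cm.

17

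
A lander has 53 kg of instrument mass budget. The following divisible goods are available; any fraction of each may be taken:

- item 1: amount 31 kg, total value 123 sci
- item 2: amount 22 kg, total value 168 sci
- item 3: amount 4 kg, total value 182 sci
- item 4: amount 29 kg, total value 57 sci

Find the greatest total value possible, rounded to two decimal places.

Take in order of value per unit:
- item 3 (182/4 per unit): all 4 → value 182, running total 182.00
- item 2 (168/22 per unit): all 22 → value 168, running total 350.00
- item 1 (123/31 per unit): 27 of 31 → value 27×123/31 = 107.1290, running total 457.13
Total 457.13.

457.13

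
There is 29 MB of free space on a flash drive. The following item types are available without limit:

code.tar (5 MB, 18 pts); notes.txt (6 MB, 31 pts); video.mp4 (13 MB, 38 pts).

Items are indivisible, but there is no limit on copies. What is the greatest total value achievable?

142 pts

Best value-per-unit is notes.txt at 31/6; filling with it alone gives 4×31 = 124.
Optimal mix: 1×code.tar + 4×notes.txt → size 29, value 142.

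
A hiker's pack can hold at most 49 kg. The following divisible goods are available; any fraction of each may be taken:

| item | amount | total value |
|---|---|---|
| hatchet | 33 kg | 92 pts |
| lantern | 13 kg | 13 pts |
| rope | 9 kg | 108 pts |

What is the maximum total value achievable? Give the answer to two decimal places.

207.00

Take in order of value per unit:
- rope (108/9 per unit): all 9 → value 108, running total 108.00
- hatchet (92/33 per unit): all 33 → value 92, running total 200.00
- lantern (13/13 per unit): 7 of 13 → value 7×13/13 = 7.0000, running total 207.00
Total 207.00.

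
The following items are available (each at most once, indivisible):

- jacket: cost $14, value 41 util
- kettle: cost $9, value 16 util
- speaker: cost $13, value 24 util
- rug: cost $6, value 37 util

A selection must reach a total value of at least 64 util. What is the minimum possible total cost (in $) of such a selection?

Subsets with value ≥ 64, sorted by total cost:
- jacket+rug: cost 20, value 78
- jacket+speaker: cost 27, value 65
- kettle+speaker+rug: cost 28, value 77
- jacket+kettle+rug: cost 29, value 94
Minimum cost: 20 $.

20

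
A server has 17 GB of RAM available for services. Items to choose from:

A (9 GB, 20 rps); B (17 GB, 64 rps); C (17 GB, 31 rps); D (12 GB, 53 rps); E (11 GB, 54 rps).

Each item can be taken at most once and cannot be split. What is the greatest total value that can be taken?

64 rps

Check high-value combinations within 17 GB:
- B: memory 17, value 64
- E: memory 11, value 54
- D: memory 12, value 53
- C: memory 17, value 31
Best: 64 rps.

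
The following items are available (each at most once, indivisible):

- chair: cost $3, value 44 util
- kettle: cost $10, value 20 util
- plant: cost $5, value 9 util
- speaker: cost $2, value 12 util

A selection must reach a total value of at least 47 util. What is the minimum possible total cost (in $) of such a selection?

Subsets with value ≥ 47, sorted by total cost:
- chair+speaker: cost 5, value 56
- chair+plant: cost 8, value 53
- chair+plant+speaker: cost 10, value 65
- chair+kettle: cost 13, value 64
Minimum cost: 5 $.

5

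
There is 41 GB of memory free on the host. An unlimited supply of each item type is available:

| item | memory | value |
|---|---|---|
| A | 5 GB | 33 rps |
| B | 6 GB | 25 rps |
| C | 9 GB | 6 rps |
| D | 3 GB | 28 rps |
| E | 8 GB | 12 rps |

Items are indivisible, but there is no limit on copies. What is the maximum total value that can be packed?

369 rps

Best value-per-unit is D at 28/3; filling with it alone gives 13×28 = 364.
Optimal mix: 1×A + 12×D → memory 41, value 369.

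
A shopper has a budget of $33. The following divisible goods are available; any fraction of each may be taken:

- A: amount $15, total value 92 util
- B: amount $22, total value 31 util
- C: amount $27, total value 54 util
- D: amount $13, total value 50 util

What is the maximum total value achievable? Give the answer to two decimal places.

Take in order of value per unit:
- A (92/15 per unit): all 15 → value 92, running total 92.00
- D (50/13 per unit): all 13 → value 50, running total 142.00
- C (54/27 per unit): 5 of 27 → value 5×54/27 = 10.0000, running total 152.00
Total 152.00.

152.00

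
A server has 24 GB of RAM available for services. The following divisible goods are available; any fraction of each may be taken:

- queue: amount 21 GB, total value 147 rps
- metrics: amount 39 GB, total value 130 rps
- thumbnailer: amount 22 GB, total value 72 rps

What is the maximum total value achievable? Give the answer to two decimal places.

Take in order of value per unit:
- queue (147/21 per unit): all 21 → value 147, running total 147.00
- metrics (130/39 per unit): 3 of 39 → value 3×130/39 = 10.0000, running total 157.00
Total 157.00.

157.00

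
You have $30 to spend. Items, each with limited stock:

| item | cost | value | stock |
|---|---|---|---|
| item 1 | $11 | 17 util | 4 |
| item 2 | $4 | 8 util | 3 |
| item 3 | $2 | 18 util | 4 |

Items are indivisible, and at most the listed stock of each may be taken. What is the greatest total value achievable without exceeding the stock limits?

Top feasible selections:
- 2×item 1 + 4×item 3: cost 30, value 106
- 1×item 1 + 2×item 2 + 4×item 3: cost 27, value 105
- 1×item 1 + 1×item 2 + 4×item 3: cost 23, value 97
Best: 106 util.

106 util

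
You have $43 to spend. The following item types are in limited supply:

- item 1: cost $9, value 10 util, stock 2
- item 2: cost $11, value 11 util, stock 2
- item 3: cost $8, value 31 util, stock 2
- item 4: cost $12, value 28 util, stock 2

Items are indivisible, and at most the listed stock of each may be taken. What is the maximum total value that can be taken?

118 util

Top feasible selections:
- 2×item 3 + 2×item 4: cost 40, value 118
- 1×item 2 + 2×item 3 + 1×item 4: cost 39, value 101
Best: 118 util.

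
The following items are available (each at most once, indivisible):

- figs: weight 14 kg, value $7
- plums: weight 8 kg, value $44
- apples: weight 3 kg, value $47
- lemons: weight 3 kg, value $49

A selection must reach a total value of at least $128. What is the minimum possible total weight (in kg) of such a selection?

14

Subsets with value ≥ 128, sorted by total weight:
- plums+apples+lemons: weight 14, value 140
- figs+plums+apples+lemons: weight 28, value 147
Minimum weight: 14 kg.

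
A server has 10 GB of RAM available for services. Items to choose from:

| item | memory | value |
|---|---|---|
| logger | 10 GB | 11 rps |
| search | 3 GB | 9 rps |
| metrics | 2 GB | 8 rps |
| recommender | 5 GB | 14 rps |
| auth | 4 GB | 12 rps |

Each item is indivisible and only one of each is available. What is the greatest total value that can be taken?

Check high-value combinations within 10 GB:
- search+metrics+recommender: memory 3+2+5=10, value 9+8+14=31
- search+metrics+auth: memory 3+2+4=9, value 9+8+12=29
- recommender+auth: memory 5+4=9, value 14+12=26
- search+recommender: memory 3+5=8, value 9+14=23
- metrics+recommender: memory 2+5=7, value 8+14=22
Best: 31 rps.

31 rps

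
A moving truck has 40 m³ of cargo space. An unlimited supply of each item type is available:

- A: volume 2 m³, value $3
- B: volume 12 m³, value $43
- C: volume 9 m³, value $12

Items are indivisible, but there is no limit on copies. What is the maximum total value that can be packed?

Best value-per-unit is B at 43/12; filling with it alone gives 3×43 = 129.
Optimal mix: 2×A + 3×B → volume 40, value 135.

$135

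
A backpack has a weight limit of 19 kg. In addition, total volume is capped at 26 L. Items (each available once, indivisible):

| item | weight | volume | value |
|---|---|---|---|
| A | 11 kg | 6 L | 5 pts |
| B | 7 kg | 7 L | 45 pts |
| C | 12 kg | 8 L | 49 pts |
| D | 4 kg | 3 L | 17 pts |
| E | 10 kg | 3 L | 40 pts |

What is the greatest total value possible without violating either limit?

Feasible sets respecting both limits:
- B+C: weight 19, volume 15, value 94
- B+E: weight 17, volume 10, value 85
- C+D: weight 16, volume 11, value 66
Best: 94 pts.

94 pts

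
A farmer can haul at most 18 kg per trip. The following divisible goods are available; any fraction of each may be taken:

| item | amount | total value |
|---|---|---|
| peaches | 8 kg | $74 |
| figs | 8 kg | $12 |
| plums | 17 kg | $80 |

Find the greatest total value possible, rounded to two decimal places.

Take in order of value per unit:
- peaches (74/8 per unit): all 8 → value 74, running total 74.00
- plums (80/17 per unit): 10 of 17 → value 10×80/17 = 47.0588, running total 121.06
Total 121.06.

121.06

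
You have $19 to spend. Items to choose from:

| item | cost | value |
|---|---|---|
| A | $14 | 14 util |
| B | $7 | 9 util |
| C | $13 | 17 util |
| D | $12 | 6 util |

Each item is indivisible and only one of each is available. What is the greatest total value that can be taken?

17 util

Check high-value combinations within $19:
- C: cost 13, value 17
- B+D: cost 7+12=19, value 9+6=15
- A: cost 14, value 14
- B: cost 7, value 9
- D: cost 12, value 6
Best: 17 util.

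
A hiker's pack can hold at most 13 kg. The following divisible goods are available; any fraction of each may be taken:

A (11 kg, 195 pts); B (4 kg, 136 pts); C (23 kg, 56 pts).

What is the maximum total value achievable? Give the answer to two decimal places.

295.55

Take in order of value per unit:
- B (136/4 per unit): all 4 → value 136, running total 136.00
- A (195/11 per unit): 9 of 11 → value 9×195/11 = 159.5455, running total 295.55
Total 295.55.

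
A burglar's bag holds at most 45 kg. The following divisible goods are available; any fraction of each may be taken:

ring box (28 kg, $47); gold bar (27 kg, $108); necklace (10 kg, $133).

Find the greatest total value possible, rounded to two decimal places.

Take in order of value per unit:
- necklace (133/10 per unit): all 10 → value 133, running total 133.00
- gold bar (108/27 per unit): all 27 → value 108, running total 241.00
- ring box (47/28 per unit): 8 of 28 → value 8×47/28 = 13.4286, running total 254.43
Total 254.43.

254.43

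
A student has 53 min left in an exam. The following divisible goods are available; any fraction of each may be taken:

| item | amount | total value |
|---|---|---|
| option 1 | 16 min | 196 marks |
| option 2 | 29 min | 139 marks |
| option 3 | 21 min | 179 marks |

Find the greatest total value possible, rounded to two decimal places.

451.69

Take in order of value per unit:
- option 1 (196/16 per unit): all 16 → value 196, running total 196.00
- option 3 (179/21 per unit): all 21 → value 179, running total 375.00
- option 2 (139/29 per unit): 16 of 29 → value 16×139/29 = 76.6897, running total 451.69
Total 451.69.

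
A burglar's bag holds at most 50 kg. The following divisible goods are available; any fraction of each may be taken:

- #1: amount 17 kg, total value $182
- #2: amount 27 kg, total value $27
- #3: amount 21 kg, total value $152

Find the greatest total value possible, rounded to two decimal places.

Take in order of value per unit:
- #1 (182/17 per unit): all 17 → value 182, running total 182.00
- #3 (152/21 per unit): all 21 → value 152, running total 334.00
- #2 (27/27 per unit): 12 of 27 → value 12×27/27 = 12.0000, running total 346.00
Total 346.00.

346.00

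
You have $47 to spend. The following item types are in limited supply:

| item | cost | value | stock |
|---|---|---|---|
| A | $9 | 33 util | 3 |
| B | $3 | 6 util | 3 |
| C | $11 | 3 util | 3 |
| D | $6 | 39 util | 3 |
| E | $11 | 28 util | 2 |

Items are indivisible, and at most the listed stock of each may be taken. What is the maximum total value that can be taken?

Best selections within cost 47 and stock limits:
- 3×A + 3×D: cost 45, value 216
- 2×A + 3×D + 1×E: cost 47, value 211
- 2×A + 3×B + 3×D: cost 45, value 201
- 1×A + 3×B + 3×D + 1×E: cost 47, value 196
Best: 216 util.

216 util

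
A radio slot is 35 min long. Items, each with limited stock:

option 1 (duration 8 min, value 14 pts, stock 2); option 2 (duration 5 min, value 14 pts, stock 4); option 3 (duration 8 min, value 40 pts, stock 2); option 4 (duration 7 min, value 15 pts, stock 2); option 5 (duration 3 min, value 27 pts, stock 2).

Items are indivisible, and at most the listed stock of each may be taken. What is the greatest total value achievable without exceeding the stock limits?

Top feasible selections:
- 1×option 2 + 2×option 3 + 1×option 4 + 2×option 5: duration 34, value 163
- 2×option 2 + 2×option 3 + 2×option 5: duration 32, value 162
- 1×option 1 + 1×option 2 + 2×option 3 + 2×option 5: duration 35, value 162
- 4×option 2 + 1×option 3 + 2×option 5: duration 34, value 150
Best: 163 pts.

163 pts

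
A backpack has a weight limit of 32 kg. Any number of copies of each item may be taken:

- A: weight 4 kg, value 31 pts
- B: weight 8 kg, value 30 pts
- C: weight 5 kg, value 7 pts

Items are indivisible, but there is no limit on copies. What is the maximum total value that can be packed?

248 pts

Best value-per-unit is A at 31/4, and filling with it alone uses weight 8×4=32. No mix of the others beats 8×31 = 248.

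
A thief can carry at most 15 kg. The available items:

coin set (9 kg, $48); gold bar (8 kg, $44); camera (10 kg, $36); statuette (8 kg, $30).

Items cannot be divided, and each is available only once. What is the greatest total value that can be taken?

$48

Check high-value combinations within 15 kg:
- coin set: weight 9, value 48
- gold bar: weight 8, value 44
- camera: weight 10, value 36
Best: $48.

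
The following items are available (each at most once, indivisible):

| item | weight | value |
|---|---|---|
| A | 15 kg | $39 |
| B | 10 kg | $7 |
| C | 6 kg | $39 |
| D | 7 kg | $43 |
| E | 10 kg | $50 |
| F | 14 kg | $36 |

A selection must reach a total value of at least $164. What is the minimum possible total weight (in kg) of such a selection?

37

Subsets with value ≥ 164, sorted by total weight:
- C+D+E+F: weight 37, value 168
- A+C+D+E: weight 38, value 171
Minimum weight: 37 kg.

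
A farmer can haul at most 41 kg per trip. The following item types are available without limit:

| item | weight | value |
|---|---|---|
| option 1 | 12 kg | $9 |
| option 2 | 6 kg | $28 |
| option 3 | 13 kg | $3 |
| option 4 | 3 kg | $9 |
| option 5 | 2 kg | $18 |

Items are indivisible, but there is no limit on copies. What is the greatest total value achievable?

Best value-per-unit is option 5 at 18/2, and filling with it alone uses weight 20×2=40. No mix of the others beats 20×18 = 360.

$360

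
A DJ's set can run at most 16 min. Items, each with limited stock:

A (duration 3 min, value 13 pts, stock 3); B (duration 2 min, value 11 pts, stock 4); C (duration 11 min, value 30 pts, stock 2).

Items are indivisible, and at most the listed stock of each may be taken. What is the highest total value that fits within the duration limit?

72 pts

Best selections within duration 16 and stock limits:
- 3×A + 3×B: duration 15, value 72
- 2×A + 4×B: duration 14, value 70
Best: 72 pts.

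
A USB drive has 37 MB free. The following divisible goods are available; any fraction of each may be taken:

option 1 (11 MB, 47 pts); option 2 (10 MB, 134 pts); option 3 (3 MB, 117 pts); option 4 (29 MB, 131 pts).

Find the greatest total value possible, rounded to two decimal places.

Take in order of value per unit:
- option 3 (117/3 per unit): all 3 → value 117, running total 117.00
- option 2 (134/10 per unit): all 10 → value 134, running total 251.00
- option 4 (131/29 per unit): 24 of 29 → value 24×131/29 = 108.4138, running total 359.41
Total 359.41.

359.41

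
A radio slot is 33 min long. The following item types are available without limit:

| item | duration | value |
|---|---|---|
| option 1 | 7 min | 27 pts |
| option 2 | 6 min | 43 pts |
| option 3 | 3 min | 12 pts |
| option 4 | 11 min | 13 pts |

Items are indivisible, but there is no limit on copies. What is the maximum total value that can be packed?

227 pts

Best value-per-unit is option 2 at 43/6; filling with it alone gives 5×43 = 215.
Optimal mix: 5×option 2 + 1×option 3 → duration 33, value 227.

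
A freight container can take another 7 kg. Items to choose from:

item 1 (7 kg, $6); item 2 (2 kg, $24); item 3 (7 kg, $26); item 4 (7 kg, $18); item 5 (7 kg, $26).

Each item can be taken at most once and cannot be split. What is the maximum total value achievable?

$26

Check high-value combinations within 7 kg:
- item 3: weight 7, value 26
- item 5: weight 7, value 26
- item 2: weight 2, value 24
- item 4: weight 7, value 18
Best: $26.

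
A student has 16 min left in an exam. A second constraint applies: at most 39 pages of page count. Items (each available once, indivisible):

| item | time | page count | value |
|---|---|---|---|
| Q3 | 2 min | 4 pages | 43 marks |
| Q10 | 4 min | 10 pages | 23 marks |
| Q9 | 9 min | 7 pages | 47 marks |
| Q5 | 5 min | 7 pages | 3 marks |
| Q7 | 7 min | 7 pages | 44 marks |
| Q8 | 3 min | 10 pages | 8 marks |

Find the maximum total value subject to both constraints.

Feasible sets respecting both limits:
- Q3+Q10+Q7+Q8: time 16, page count 31, value 118
- Q3+Q10+Q9: time 15, page count 21, value 113
- Q3+Q10+Q7: time 13, page count 21, value 110
- Q3+Q9+Q8: time 14, page count 21, value 98
Best: 118 marks.

118 marks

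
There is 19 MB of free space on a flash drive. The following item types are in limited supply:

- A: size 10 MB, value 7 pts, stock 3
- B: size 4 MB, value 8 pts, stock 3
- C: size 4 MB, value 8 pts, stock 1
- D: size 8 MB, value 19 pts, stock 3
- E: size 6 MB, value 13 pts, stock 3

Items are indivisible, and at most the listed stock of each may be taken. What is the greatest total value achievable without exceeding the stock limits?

40 pts

Best selections within size 19 and stock limits:
- 1×C + 1×D + 1×E: size 18, value 40
- 1×B + 1×D + 1×E: size 18, value 40
Best: 40 pts.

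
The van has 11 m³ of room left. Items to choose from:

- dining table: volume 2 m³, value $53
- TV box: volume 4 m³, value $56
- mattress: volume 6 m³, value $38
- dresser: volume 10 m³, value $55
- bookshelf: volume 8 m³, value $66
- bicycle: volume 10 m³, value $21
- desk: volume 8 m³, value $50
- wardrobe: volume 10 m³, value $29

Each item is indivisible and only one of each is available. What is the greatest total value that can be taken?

$119

Check high-value combinations within 11 m³:
- dining table+bookshelf: volume 2+8=10, value 53+66=119
- dining table+TV box: volume 2+4=6, value 53+56=109
- dining table+desk: volume 2+8=10, value 53+50=103
- TV box+mattress: volume 4+6=10, value 56+38=94
Best: $119.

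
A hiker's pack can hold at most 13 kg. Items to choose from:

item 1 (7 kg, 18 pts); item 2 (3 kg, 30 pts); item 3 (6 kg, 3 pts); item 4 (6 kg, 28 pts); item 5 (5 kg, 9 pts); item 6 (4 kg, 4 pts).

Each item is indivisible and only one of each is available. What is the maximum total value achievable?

Check high-value combinations within 13 kg:
- item 2+item 4+item 6: weight 3+6+4=13, value 30+28+4=62
- item 2+item 4: weight 3+6=9, value 30+28=58
- item 1+item 2: weight 7+3=10, value 18+30=48
- item 1+item 4: weight 7+6=13, value 18+28=46
- item 2+item 5+item 6: weight 3+5+4=12, value 30+9+4=43
Best: 62 pts.

62 pts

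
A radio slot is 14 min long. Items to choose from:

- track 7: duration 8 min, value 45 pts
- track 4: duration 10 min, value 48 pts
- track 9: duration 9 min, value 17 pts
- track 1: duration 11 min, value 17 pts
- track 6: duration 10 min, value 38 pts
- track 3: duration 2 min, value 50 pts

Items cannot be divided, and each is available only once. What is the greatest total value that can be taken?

Check high-value combinations within 14 min:
- track 4+track 3: duration 10+2=12, value 48+50=98
- track 7+track 3: duration 8+2=10, value 45+50=95
- track 6+track 3: duration 10+2=12, value 38+50=88
- track 9+track 3: duration 9+2=11, value 17+50=67
Best: 98 pts.

98 pts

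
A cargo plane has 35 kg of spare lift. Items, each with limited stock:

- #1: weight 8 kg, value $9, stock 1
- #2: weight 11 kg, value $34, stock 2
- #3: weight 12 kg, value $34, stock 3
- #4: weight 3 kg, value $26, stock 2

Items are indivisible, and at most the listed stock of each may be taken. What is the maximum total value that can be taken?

Best selections within weight 35 and stock limits:
- 2×#2 + 2×#4: weight 28, value 120
- 1×#2 + 1×#3 + 2×#4: weight 29, value 120
- 2×#3 + 2×#4: weight 30, value 120
Best: $120.

$120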